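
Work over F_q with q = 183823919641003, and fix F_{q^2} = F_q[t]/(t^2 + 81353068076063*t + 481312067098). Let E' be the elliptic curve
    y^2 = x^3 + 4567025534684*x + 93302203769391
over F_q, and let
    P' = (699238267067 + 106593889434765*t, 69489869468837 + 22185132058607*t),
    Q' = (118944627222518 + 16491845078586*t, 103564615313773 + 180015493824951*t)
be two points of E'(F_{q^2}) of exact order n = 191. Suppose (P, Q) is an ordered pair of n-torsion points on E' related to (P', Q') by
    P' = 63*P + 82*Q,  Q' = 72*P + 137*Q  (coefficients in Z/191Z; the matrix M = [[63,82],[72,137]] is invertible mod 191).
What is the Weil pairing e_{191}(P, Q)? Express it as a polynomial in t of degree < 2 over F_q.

The 191-Weil pairing on E[191] over F_{183823919641003} is alternating-bilinear: e_{191}(P',Q') = e_{191}(P,Q)^det(M).
det(M) mod 191 = 53; its inverse in (Z/191)^* is 173 (check: 53*173 mod 191 = 1).
Run Miller on y^2=x^3+4567025534684*x+93302203769391 over F_{183823919641003}: ladder 10111111 (8 bits); e = f_P(D_Q)/f_Q(D_P).
f_P(D_Q)/f_Q(D_P) = 118709320561632 + 149629199843959*t.
Raise to 173: e(P,Q) = 59717478340063 + 152616125878774*t in mu_{191}.

59717478340063 + 152616125878774*t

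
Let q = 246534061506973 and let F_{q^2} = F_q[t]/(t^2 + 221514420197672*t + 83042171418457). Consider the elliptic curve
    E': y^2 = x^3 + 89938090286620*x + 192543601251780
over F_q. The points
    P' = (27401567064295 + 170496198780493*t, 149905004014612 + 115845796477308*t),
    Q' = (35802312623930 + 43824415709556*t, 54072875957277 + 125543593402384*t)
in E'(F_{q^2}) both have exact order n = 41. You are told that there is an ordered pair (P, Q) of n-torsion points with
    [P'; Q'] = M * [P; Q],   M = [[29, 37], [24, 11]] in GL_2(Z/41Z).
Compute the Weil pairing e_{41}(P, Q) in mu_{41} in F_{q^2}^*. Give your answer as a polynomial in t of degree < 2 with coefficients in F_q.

16581192880583 + 219189790133999*t

The 41-Weil pairing on E[41] over F_{246534061506973} is alternating-bilinear: e_{41}(P',Q') = e_{41}(P,Q)^det(M).
det M = 29*11 - 37*24 = -569 = 5 (mod 41); 5^{-1} = 33 (mod 41).
Run Miller on y^2=x^3+89938090286620*x+192543601251780 over F_{246534061506973}: ladder 101001 (6 bits); e = f_P(D_Q)/f_Q(D_P).
The quotient is 225220613030019 + 208581355659620*t.
Raise to 33: e(P,Q) = 16581192880583 + 219189790133999*t in mu_{41}.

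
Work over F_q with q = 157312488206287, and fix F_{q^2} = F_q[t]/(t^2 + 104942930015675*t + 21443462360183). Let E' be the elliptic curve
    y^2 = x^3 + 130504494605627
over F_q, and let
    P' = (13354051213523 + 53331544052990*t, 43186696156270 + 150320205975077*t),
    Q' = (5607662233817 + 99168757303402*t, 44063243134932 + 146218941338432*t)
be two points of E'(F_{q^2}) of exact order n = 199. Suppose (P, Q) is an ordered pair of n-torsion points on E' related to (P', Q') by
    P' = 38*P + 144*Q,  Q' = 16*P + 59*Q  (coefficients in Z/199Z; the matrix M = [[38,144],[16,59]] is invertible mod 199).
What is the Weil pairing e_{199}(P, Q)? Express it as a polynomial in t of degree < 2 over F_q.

137673015684262 + 19571027659913*t

Alternating bilinearity on E[199] (values in mu_{199} in F_{157312488206287^2}) gives e(P',Q') = e(P,Q)^det(M).
det(M) mod 199 = 137; its inverse in (Z/199)^* is 138 (check: 137*138 mod 199 = 1).
Run Miller on y^2=x^3+130504494605627 over F_{157312488206287}: ladder 11000111 (8 bits); e = f_P(D_Q)/f_Q(D_P).
e_{199}(P',Q') = 56392379649642 + 151763469785964*t.
(56392379649642 + 151763469785964*t)^{138} mod (157312488206287,f) = 137673015684262 + 19571027659913*t.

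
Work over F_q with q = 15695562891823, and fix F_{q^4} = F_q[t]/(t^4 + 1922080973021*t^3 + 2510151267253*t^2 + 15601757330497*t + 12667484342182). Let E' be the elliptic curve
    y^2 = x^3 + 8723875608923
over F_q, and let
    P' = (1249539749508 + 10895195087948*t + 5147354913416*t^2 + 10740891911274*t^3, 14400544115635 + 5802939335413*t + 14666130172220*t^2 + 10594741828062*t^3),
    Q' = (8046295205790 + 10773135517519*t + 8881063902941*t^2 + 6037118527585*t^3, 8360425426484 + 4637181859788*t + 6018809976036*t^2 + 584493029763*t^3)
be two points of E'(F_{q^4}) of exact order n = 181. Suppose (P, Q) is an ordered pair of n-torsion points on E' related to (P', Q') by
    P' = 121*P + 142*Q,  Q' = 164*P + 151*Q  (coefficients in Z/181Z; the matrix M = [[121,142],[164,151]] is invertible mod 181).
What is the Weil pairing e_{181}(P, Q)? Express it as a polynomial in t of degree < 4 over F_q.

3014499557297 + 12422590822237*t + 6664285007173*t^2 + 5475470586704*t^3

e_{181}(aP+bQ,cP+dQ) = e_{181}(P,Q)^(ad-bc); with (a,b,c,d)=(121,142,164,151) this gives the det-181 law.
121*151 - 142*164 = -5017; reduced mod 181: det = 51, inverse 71.
Build f_{181,P'} and f_{181,Q'} via the 8-bit ladder of 181=10110101_2; evaluate at shifted divisors; quotient in F_{15695562891823^4}.
The quotient is 4610773954204 + 597792182045*t + 7005830751476*t^2 + 240247919281*t^3.
(4610773954204 + 597792182045*t + 7005830751476*t^2 + 240247919281*t^3)^{71} mod (15695562891823,f) = 3014499557297 + 12422590822237*t + 6664285007173*t^2 + 5475470586704*t^3.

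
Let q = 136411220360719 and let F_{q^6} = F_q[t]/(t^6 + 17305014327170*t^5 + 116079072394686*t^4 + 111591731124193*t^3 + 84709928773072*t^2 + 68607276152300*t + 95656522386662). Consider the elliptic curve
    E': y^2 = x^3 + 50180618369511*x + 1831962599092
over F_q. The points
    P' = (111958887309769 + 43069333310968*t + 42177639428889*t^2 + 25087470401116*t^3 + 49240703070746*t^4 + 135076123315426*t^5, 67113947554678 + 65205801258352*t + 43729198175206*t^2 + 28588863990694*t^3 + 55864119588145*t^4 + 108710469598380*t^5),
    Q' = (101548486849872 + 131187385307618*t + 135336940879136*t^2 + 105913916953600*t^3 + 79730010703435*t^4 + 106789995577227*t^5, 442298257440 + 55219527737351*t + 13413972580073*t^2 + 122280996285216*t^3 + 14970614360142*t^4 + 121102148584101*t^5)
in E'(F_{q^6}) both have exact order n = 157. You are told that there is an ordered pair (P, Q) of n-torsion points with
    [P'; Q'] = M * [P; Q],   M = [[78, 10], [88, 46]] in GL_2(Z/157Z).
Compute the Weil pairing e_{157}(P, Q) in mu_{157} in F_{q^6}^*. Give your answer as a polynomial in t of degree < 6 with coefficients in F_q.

62001612348313 + 104772007843165*t + 5061700288785*t^2 + 34665887280162*t^3 + 63009038847421*t^4 + 39675448624332*t^5

e_{157}(aP+bQ,cP+dQ) = e_{157}(P,Q)^(ad-bc); with (a,b,c,d)=(78,10,88,46) this gives the det-157 law.
So e_{157}(P,Q) = e_{157}(P',Q')^{153}, since 39*153 = 1 mod 157.
8-bit Miller (10011101) on E'/F_{136411220360719} with a'=50180618369511, b'=1831962599092: accumulate tangent/chord ratios at Q'+S and P'+S'.
Result: e(P',Q') = 97800675127536 + 66596328181608*t + 87426106590542*t^2 + 61460359587484*t^3 + 73314197087580*t^4 + 12789046499991*t^5.
Thus e_{157}(P,Q) = 62001612348313 + 104772007843165*t + 5061700288785*t^2 + 34665887280162*t^3 + 63009038847421*t^4 + 39675448624332*t^5.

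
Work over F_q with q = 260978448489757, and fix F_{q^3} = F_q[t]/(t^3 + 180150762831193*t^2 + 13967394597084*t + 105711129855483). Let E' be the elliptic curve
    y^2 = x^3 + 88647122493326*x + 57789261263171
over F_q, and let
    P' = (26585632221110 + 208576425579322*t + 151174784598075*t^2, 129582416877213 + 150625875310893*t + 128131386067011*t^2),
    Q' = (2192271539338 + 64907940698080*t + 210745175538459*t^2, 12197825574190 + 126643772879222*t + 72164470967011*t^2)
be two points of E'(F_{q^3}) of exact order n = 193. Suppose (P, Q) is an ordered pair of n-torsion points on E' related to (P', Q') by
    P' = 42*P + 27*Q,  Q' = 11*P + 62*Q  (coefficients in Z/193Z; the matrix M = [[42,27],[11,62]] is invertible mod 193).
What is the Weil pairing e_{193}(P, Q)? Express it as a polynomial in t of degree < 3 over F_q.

193914934612244 + 118510832351616*t + 43447983631000*t^2

Since e_{193}(P,P)=e_{193}(Q,Q)=1 and e_{193}(Q,P)=e_{193}(P,Q)^{-1}, expanding e_{193}(42*P + 27*Q,11*P + 62*Q) leaves e(P,Q)^det(M).
Hence e(P,Q) = e(P',Q')^{150} where 150 = 184^{-1} mod 193.
Double-and-add over 11000001: 8-1 doublings, 3-1 additions; each step l_{T,T}/v_{2T} or l_{T,P'}/v at Q'+S for random S.
e_{193}(P',Q') = 164993348660342 + 33104632914491*t + 12557065619561*t^2.
Raise to 150: e(P,Q) = 193914934612244 + 118510832351616*t + 43447983631000*t^2 in mu_{193}.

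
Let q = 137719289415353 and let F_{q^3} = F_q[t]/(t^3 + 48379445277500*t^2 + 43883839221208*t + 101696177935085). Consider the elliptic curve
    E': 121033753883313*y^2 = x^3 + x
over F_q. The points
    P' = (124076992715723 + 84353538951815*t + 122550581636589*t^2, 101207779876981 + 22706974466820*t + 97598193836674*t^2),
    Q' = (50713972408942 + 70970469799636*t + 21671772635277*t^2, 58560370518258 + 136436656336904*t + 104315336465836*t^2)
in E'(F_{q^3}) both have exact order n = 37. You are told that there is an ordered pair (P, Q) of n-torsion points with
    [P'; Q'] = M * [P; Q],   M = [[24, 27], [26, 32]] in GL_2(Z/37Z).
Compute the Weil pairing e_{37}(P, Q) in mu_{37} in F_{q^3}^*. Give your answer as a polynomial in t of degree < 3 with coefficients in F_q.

The 37-Weil pairing on E[37] over F_{137719289415353} is alternating-bilinear: e_{37}(P',Q') = e_{37}(P,Q)^det(M).
det(M) mod 37 = 29; its inverse in (Z/37)^* is 23 (check: 29*23 mod 37 = 1).
Montgomery->Weierstrass: x_W = 29036229052977*x, y_W=29036229052977*y on F_{137719289415353}; lands on y^2=x^3+69865297423137*x.
n = 37 = (100101)_2 (6 bits, wt 3); accumulate f_{37,P'}(Q'+S)/f_{37,P'}(S) along the 5-step ladder.
f_P(D_Q)/f_Q(D_P) = 1712418970089 + 135235177320588*t + 38260142465844*t^2.
e_{37}(P,Q) = (1712418970089 + 135235177320588*t + 38260142465844*t^2)^{23} = 10256503609681 + 99454519450032*t + 43977336604455*t^2.

10256503609681 + 99454519450032*t + 43977336604455*t^2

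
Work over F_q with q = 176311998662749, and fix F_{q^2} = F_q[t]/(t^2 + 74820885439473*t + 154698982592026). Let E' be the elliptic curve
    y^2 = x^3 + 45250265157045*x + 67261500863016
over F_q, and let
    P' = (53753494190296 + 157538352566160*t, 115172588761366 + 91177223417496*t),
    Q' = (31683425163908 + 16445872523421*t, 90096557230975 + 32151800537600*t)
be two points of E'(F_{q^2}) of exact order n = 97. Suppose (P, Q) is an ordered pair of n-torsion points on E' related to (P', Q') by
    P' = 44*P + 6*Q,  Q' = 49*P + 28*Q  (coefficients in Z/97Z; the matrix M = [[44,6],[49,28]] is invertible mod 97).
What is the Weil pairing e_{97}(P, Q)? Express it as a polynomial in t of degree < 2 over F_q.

e_{97}(aP+bQ,cP+dQ) = e_{97}(P,Q)^(ad-bc); with (a,b,c,d)=(44,6,49,28) this gives the det-97 law.
So e_{97}(P,Q) = e_{97}(P',Q')^{3}, since 65*3 = 1 mod 97.
Miller loop for e_{97} over F_{176311998662749^2}: bits of 97 = 1100001; 6 double steps + 2 add steps, l/v at each.
Result: e(P',Q') = 156527866702160 + 46734326781790*t.
(156527866702160 + 46734326781790*t)^{3} mod (176311998662749,f) = 169147454433852 + 47360866435340*t.

169147454433852 + 47360866435340*t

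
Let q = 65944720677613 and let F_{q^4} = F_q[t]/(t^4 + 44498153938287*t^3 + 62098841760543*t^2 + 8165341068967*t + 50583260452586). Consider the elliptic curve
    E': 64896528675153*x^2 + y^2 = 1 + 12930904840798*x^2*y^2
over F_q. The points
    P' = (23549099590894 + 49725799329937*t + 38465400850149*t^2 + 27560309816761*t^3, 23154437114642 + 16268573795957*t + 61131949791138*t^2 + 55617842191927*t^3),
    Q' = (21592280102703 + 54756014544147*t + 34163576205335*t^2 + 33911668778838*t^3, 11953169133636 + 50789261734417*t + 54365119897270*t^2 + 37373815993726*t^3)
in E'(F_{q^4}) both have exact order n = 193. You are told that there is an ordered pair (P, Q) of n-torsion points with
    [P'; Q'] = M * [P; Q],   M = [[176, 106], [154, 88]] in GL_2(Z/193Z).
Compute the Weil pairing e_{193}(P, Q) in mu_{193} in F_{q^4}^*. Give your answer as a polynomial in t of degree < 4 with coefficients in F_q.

16885988453591 + 40162030781192*t + 31690952399500*t^2 + 57249027184585*t^3

e_{193} is bilinear + alternating on E[193], so e_{193}(176*P + 106*Q, 154*P + 88*Q) = e_{193}(P,Q)^(176*88-106*154).
So e_{193}(P,Q) = e_{193}(P',Q')^{3}, since 129*3 = 1 mod 193.
Edwards a_E,d_E -> Montgomery A=29281373308737,B=22505324187039 -> Weierstrass 2357896823691,58958212351935 via alpha=1980452139723,beta=29477586127992.
Build f_{193,P'} and f_{193,Q'} via the 8-bit ladder of 193=11000001_2; evaluate at shifted divisors; quotient in F_{65944720677613^4}.
Miller gives e_{193}(P',Q') = 53452559213418 + 62233150334494*t + 36507516260352*t^2 + 44860720111592*t^3 in F_{65944720677613^4}.
Thus e_{193}(P,Q) = 16885988453591 + 40162030781192*t + 31690952399500*t^2 + 57249027184585*t^3.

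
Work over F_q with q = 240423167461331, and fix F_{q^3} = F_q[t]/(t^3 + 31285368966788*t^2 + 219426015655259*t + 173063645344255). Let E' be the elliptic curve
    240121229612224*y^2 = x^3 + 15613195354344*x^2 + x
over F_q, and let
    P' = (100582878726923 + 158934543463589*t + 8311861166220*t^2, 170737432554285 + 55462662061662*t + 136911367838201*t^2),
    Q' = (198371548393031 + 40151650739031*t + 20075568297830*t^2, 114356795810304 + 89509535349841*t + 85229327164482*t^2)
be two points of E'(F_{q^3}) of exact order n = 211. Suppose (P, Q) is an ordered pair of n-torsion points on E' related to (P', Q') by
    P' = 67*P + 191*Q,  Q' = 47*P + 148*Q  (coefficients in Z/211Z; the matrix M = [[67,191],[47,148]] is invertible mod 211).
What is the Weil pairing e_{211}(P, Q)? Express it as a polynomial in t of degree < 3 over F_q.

5660642858628 + 28763567607424*t + 9423058108114*t^2

Alternating bilinearity on E[211] (values in mu_{211} in F_{240423167461331^3}) gives e(P',Q') = e(P,Q)^det(M).
det M = 67*148 - 191*47 = 939 = 95 (mod 211); 95^{-1} = 20 (mod 211).
Undo Montgomery via alpha=95490595804194, beta=67609181496793: (a',b')=(159563977879199,91575700986159) over F_{240423167461331}.
8-bit Miller (11010011) on E'/F_{240423167461331} with a'=159563977879199, b'=91575700986159: accumulate tangent/chord ratios at Q'+S and P'+S'.
Result: e(P',Q') = 106996435260659 + 57668288841839*t + 127443798764830*t^2.
Raise to 20: e(P,Q) = 5660642858628 + 28763567607424*t + 9423058108114*t^2 in mu_{211}.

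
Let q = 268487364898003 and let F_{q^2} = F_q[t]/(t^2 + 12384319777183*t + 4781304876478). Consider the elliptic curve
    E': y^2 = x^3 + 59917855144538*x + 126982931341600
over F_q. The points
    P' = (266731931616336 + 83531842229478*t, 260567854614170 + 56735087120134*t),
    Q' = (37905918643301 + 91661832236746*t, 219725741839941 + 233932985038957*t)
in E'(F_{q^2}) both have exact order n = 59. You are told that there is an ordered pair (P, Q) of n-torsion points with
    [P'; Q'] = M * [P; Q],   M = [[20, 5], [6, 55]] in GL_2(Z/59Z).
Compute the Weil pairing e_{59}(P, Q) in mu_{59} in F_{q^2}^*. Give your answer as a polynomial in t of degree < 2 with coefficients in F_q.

71477623586171 + 181313287889008*t

e_{59} is bilinear + alternating on E[59], so e_{59}(20*P + 5*Q, 6*P + 55*Q) = e_{59}(P,Q)^(20*55-5*6).
Inverting 8 mod 59: 37. Thus e_{59}(P,Q) = e(P',Q')^{37}.
n = 59 = (111011)_2 (6 bits, wt 5); accumulate f_{59,P'}(Q'+S)/f_{59,P'}(S) along the 5-step ladder.
Miller gives e_{59}(P',Q') = 41711083533395 + 179989774546758*t in F_{268487364898003^2}.
Finally e_{59}(P,Q) = 71477623586171 + 181313287889008*t.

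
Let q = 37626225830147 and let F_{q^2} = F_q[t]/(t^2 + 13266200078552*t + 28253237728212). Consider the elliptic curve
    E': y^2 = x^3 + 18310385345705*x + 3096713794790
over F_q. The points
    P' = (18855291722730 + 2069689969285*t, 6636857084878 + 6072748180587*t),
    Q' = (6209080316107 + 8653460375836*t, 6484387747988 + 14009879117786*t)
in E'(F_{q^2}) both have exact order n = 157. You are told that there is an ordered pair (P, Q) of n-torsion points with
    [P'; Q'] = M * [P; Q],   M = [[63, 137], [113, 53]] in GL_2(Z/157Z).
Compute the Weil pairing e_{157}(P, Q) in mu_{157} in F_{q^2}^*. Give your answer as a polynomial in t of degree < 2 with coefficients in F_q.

The 157-Weil pairing on E[157] over F_{37626225830147} is alternating-bilinear: e_{157}(P',Q') = e_{157}(P,Q)^det(M).
det M = 63*53 - 137*113 = -12142 = 104 (mod 157); 104^{-1} = 77 (mod 157).
Run Miller on y^2=x^3+18310385345705*x+3096713794790 over F_{37626225830147}: ladder 10011101 (8 bits); e = f_P(D_Q)/f_Q(D_P).
Miller gives e_{157}(P',Q') = 17702480527545 + 4504861788000*t in F_{37626225830147^2}.
(17702480527545 + 4504861788000*t)^{77} mod (37626225830147,f) = 3223074727173 + 23423331792997*t.

3223074727173 + 23423331792997*t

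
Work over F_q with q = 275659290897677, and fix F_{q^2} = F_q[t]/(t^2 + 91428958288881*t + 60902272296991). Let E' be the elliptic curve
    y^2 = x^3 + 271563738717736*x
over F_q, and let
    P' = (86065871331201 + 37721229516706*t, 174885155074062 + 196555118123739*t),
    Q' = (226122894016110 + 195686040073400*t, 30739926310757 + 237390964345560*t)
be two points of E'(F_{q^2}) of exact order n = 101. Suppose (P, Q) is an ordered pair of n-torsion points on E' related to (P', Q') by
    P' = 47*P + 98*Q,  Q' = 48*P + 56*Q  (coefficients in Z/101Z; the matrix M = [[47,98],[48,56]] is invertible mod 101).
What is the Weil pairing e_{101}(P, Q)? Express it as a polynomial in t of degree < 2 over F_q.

119035592870040 + 155486032260095*t

Under M = [[47,98],[48,56]] in GL_2(Z/101), e_{101}(P',Q') = e_{101}(P,Q)^(47*56-98*48 mod 101).
Hence e(P,Q) = e(P',Q')^{33} where 33 = 49^{-1} mod 101.
n = 101 = (1100101)_2 (7 bits, wt 4); accumulate f_{101,P'}(Q'+S)/f_{101,P'}(S) along the 6-step ladder.
The quotient is 218117250662915 + 216289893376160*t.
Thus e_{101}(P,Q) = 119035592870040 + 155486032260095*t.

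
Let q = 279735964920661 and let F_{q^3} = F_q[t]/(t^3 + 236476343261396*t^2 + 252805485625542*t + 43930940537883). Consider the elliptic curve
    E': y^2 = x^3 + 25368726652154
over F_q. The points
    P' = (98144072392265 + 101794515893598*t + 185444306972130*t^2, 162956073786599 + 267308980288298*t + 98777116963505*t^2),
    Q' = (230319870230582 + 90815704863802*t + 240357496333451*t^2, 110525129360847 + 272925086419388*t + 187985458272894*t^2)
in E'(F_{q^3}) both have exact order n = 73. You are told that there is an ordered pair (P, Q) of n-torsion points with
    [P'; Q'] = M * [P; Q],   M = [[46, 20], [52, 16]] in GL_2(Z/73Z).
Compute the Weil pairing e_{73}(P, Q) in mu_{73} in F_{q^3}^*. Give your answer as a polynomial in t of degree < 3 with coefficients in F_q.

e_{73}(aP+bQ,cP+dQ) = e_{73}(P,Q)^(ad-bc); with (a,b,c,d)=(46,20,52,16) this gives the det-73 law.
So e_{73}(P,Q) = e_{73}(P',Q')^{6}, since 61*6 = 1 mod 73.
Miller loop for e_{73} over F_{279735964920661^3}: bits of 73 = 1001001; 6 double steps + 2 add steps, l/v at each.
The quotient is 132844064549788 + 174129632982042*t + 79525066006898*t^2.
(132844064549788 + 174129632982042*t + 79525066006898*t^2)^{6} mod (279735964920661,f) = 37418954605258 + 162527309485585*t + 44566657778247*t^2.

37418954605258 + 162527309485585*t + 44566657778247*t^2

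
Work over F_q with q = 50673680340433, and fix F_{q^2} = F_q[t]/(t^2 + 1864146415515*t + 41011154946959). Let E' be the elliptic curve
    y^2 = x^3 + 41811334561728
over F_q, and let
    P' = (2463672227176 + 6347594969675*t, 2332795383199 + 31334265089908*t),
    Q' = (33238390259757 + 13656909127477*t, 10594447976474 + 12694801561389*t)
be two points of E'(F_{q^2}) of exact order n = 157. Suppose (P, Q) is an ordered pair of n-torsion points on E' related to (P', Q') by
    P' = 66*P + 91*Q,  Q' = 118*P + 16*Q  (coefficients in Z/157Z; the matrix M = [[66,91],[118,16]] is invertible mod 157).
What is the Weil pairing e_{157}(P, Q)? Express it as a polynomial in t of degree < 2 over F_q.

50655092396144 + 11160716692847*t

e_{157}(aP+bQ,cP+dQ) = e_{157}(P,Q)^(ad-bc); with (a,b,c,d)=(66,91,118,16) this gives the det-157 law.
Inverting 52 mod 157: 154. Thus e_{157}(P,Q) = e(P',Q')^{154}.
Miller loop for e_{157} over F_{50673680340433^2}: bits of 157 = 10011101; 7 double steps + 4 add steps, l/v at each.
The quotient is 13098590425355 + 40454950950172*t.
Hence e(P,Q) = 50655092396144 + 11160716692847*t in F_{50673680340433^2}^*.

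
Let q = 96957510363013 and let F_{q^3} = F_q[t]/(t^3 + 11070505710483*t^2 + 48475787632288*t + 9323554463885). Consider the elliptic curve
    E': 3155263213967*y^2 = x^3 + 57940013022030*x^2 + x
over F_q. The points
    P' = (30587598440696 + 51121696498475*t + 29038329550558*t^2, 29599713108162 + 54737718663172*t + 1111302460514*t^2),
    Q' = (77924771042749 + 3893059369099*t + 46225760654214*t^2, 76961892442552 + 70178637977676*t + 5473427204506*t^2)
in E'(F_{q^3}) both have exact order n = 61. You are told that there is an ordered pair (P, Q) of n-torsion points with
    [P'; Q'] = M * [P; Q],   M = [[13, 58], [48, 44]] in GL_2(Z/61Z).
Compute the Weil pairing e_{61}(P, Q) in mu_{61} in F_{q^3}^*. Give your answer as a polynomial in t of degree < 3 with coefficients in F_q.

74719691800956 + 88325647016687*t + 56986212961666*t^2

Alternating bilinearity on E[61] (values in mu_{61} in F_{96957510363013^3}) gives e(P',Q') = e(P,Q)^det(M).
13*44 - 58*48 = -2212; reduced mod 61: det = 45, inverse 19.
Montgomery->Weierstrass: x_W = 38846344731634*x+6243487437801, y_W=38846344731634*y on F_{96957510363013}; lands on y^2=x^3+43710689827697.
Run Miller on y^2=x^3+43710689827697 over F_{96957510363013}: ladder 111101 (6 bits); e = f_P(D_Q)/f_Q(D_P).
f_P(D_Q)/f_Q(D_P) = 5705115889098 + 20145953309523*t + 44756276857282*t^2.
(5705115889098 + 20145953309523*t + 44756276857282*t^2)^{19} mod (96957510363013,f) = 74719691800956 + 88325647016687*t + 56986212961666*t^2.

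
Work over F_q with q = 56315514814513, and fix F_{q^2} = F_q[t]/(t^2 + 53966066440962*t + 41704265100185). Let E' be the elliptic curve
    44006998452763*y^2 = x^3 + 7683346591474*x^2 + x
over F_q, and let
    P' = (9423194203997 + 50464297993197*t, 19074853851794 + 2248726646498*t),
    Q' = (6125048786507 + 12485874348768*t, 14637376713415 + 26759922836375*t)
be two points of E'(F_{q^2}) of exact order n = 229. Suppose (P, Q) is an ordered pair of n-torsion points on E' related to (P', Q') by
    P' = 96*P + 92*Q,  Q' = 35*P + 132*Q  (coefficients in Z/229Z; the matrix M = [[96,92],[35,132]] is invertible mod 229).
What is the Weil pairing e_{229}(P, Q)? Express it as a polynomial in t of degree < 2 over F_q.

49229770962188 + 42464206084208*t

Since e_{229}(P,P)=e_{229}(Q,Q)=1 and e_{229}(Q,P)=e_{229}(P,Q)^{-1}, expanding e_{229}(96*P + 92*Q,35*P + 132*Q) leaves e(P,Q)^det(M).
Hence e(P,Q) = e(P',Q')^{40} where 40 = 63^{-1} mod 229.
(x,y)|->(9682832024508x+21585764803295,9682832024508y) sends E' to y^2=x^3+54189227640597*x.
n = 229 = (11100101)_2 (8 bits, wt 5); accumulate f_{229,P'}(Q'+S)/f_{229,P'}(S) along the 7-step ladder.
f_P(D_Q)/f_Q(D_P) = 1209895019816 + 40415796881626*t.
Thus e_{229}(P,Q) = 49229770962188 + 42464206084208*t.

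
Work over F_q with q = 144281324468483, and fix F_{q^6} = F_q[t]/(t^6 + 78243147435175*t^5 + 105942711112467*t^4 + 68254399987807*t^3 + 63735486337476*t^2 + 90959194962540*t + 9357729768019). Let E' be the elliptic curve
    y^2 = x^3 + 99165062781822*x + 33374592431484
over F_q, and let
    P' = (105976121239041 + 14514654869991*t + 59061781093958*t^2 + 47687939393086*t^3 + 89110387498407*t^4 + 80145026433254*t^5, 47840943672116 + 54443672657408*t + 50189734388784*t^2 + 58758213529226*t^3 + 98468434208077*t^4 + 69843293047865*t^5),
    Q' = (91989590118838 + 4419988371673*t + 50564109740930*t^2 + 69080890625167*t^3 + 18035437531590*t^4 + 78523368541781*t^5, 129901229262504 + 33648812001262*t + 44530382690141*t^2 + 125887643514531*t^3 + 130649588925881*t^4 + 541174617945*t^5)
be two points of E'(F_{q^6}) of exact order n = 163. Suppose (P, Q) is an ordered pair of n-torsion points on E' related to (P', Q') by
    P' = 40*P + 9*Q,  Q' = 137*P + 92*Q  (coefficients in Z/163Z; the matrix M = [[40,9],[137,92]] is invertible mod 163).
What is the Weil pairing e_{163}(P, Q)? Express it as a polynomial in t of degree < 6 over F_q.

29497797765054 + 73821641070839*t + 15085069267833*t^2 + 102130666374541*t^3 + 70607919334397*t^4 + 30597601574402*t^5

Alternating bilinearity on E[163] (values in mu_{163} in F_{144281324468483^6}) gives e(P',Q') = e(P,Q)^det(M).
Hence e(P,Q) = e(P',Q')^{82} where 82 = 2^{-1} mod 163.
Double-and-add over 10100011: 8-1 doublings, 4-1 additions; each step l_{T,T}/v_{2T} or l_{T,P'}/v at Q'+S for random S.
Miller gives e_{163}(P',Q') = 93487152419577 + 120344519167388*t + 88276477817548*t^2 + 89088018834720*t^3 + 136361633011096*t^4 + 142891499986307*t^5 in F_{144281324468483^6}.
Hence e(P,Q) = 29497797765054 + 73821641070839*t + 15085069267833*t^2 + 102130666374541*t^3 + 70607919334397*t^4 + 30597601574402*t^5 in F_{144281324468483^6}^*.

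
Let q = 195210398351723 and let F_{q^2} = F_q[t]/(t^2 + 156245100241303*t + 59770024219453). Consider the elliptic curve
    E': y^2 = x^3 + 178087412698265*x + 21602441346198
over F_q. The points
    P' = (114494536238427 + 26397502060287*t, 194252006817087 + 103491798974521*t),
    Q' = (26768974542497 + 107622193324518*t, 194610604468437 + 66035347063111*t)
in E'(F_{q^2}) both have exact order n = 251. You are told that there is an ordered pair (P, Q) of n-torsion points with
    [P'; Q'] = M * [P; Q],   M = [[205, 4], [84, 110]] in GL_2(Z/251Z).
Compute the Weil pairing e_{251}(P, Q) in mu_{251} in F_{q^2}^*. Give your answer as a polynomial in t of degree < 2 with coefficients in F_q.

157013054921832 + 105487200973095*t

e_{251}(aP+bQ,cP+dQ) = e_{251}(P,Q)^(ad-bc); with (a,b,c,d)=(205,4,84,110) this gives the det-251 law.
So e_{251}(P,Q) = e_{251}(P',Q')^{2}, since 126*2 = 1 mod 251.
Miller loop for e_{251} over F_{195210398351723^2}: bits of 251 = 11111011; 7 double steps + 6 add steps, l/v at each.
The quotient is 100845222494435 + 15284359963126*t.
Raise to 2: e(P,Q) = 157013054921832 + 105487200973095*t in mu_{251}.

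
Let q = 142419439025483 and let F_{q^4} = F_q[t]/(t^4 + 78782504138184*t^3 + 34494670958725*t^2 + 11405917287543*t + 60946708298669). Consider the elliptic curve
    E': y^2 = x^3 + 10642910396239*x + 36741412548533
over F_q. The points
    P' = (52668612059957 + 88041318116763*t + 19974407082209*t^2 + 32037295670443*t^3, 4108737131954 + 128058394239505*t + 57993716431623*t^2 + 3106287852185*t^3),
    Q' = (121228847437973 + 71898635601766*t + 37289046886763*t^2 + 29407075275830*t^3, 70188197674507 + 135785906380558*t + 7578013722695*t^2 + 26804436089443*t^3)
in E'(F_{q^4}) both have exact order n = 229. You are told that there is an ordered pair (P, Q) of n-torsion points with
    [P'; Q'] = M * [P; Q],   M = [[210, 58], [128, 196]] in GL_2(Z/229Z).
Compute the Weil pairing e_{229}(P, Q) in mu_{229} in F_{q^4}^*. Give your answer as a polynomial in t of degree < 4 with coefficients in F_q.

Alternating bilinearity on E[229] (values in mu_{229} in F_{142419439025483^4}) gives e(P',Q') = e(P,Q)^det(M).
det M = 210*196 - 58*128 = 33736 = 73 (mod 229); 73^{-1} = 160 (mod 229).
8-bit Miller (11100101) on E'/F_{142419439025483} with a'=10642910396239, b'=36741412548533: accumulate tangent/chord ratios at Q'+S and P'+S'.
e_{229}(P',Q') = 15851152674478 + 141186259749151*t + 59576824474040*t^2 + 106230903405594*t^3.
Hence e(P,Q) = 74172482414806 + 105568913771694*t + 84277741520256*t^2 + 124250295004576*t^3 in F_{142419439025483^4}^*.

74172482414806 + 105568913771694*t + 84277741520256*t^2 + 124250295004576*t^3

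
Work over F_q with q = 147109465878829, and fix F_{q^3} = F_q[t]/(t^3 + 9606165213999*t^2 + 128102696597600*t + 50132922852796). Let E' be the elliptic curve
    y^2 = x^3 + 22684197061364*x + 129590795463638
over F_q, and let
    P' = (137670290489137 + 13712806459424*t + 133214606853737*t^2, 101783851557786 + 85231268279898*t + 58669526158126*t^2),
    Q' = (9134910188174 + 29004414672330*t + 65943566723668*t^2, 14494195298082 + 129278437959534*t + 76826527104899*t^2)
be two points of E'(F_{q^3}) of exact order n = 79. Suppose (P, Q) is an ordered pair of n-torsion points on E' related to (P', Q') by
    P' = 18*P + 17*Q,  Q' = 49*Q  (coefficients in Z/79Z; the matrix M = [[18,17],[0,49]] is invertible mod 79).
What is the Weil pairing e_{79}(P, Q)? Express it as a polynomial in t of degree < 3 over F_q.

e_{79}(aP+bQ,cP+dQ) = e_{79}(P,Q)^(ad-bc); with (a,b,c,d)=(18,17,0,49) this gives the det-79 law.
det(M) mod 79 = 13; its inverse in (Z/79)^* is 73 (check: 13*73 mod 79 = 1).
Run Miller on y^2=x^3+22684197061364*x+129590795463638 over F_{147109465878829}: ladder 1001111 (7 bits); e = f_P(D_Q)/f_Q(D_P).
Miller gives e_{79}(P',Q') = 108914821672999 + 57888838720670*t + 46482504365388*t^2 in F_{147109465878829^3}.
Finally e_{79}(P,Q) = 110842736567638 + 40447176282682*t + 18257073651081*t^2.

110842736567638 + 40447176282682*t + 18257073651081*t^2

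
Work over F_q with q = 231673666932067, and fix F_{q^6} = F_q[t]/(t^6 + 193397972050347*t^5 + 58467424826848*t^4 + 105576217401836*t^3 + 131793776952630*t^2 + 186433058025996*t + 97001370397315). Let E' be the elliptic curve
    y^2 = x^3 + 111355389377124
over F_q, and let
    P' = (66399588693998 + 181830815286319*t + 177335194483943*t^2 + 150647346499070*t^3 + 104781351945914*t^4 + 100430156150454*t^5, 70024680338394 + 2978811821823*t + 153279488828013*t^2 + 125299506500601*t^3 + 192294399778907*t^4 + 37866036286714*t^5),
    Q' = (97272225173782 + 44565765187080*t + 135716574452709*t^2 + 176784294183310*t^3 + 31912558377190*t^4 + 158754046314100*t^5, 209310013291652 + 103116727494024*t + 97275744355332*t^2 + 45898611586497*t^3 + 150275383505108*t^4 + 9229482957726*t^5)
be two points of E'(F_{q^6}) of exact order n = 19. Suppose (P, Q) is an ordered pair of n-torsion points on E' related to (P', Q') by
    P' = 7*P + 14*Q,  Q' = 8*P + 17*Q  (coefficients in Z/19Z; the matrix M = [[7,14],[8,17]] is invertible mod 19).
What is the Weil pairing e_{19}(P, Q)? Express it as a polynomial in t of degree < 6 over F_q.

Under M = [[7,14],[8,17]] in GL_2(Z/19), e_{19}(P',Q') = e_{19}(P,Q)^(7*17-14*8 mod 19).
det(M) mod 19 = 7; its inverse in (Z/19)^* is 11 (check: 7*11 mod 19 = 1).
5-bit Miller (10011) on E'/F_{231673666932067} with a'=0, b'=111355389377124: accumulate tangent/chord ratios at Q'+S and P'+S'.
Miller gives e_{19}(P',Q') = 187285607839781 + 27662587191074*t + 171019289715368*t^2 + 160530808446383*t^3 + 186949330697751*t^4 + 226825313676801*t^5 in F_{231673666932067^6}.
Hence e(P,Q) = 133466434388776 + 94454225697239*t + 48174654017368*t^2 + 105631421689202*t^3 + 40188485497018*t^4 + 102594831856526*t^5 in F_{231673666932067^6}^*.

133466434388776 + 94454225697239*t + 48174654017368*t^2 + 105631421689202*t^3 + 40188485497018*t^4 + 102594831856526*t^5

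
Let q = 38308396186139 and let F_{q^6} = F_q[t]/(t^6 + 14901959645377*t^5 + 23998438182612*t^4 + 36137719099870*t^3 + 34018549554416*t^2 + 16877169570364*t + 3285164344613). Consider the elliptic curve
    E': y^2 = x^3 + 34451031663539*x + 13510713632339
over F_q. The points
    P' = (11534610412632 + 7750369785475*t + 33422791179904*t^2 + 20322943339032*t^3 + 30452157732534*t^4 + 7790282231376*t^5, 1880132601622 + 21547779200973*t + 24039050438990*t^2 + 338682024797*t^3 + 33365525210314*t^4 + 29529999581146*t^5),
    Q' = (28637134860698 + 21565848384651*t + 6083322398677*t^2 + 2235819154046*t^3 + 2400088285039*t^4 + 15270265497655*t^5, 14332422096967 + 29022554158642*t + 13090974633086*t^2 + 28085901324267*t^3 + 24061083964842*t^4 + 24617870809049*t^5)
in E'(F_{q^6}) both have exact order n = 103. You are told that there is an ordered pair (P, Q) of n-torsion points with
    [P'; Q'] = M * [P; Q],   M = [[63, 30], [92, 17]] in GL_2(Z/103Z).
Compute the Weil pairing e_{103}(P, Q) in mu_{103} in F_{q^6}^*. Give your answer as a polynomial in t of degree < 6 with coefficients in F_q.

The 103-Weil pairing on E[103] over F_{38308396186139} is alternating-bilinear: e_{103}(P',Q') = e_{103}(P,Q)^det(M).
Inverting 62 mod 103: 5. Thus e_{103}(P,Q) = e(P',Q')^{5}.
Double-and-add over 1100111: 7-1 doublings, 5-1 additions; each step l_{T,T}/v_{2T} or l_{T,P'}/v at Q'+S for random S.
Result: e(P',Q') = 27930578900410 + 7734581711088*t + 23801773361589*t^2 + 18625724717196*t^3 + 24567814397386*t^4 + 19829434766537*t^5.
Thus e_{103}(P,Q) = 19663738367367 + 2023454310022*t + 29869121627650*t^2 + 32941928624470*t^3 + 13109410356796*t^4 + 610893880705*t^5.

19663738367367 + 2023454310022*t + 29869121627650*t^2 + 32941928624470*t^3 + 13109410356796*t^4 + 610893880705*t^5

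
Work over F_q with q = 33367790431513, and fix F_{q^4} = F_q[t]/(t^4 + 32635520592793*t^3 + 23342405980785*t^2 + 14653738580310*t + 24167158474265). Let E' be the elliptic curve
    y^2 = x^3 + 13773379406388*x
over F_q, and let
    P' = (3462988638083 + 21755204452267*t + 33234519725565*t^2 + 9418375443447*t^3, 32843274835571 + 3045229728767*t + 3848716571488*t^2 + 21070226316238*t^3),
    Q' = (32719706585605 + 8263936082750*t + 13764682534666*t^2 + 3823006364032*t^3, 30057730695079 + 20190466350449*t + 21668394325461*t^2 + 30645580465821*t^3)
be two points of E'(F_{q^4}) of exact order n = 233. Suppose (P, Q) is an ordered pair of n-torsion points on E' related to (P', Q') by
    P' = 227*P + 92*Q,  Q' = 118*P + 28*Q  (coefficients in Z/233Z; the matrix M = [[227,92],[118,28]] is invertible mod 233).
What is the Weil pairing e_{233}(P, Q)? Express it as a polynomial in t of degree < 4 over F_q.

28064262955388 + 24984733915607*t + 3128856802629*t^2 + 2237034439099*t^3

e_{233} is bilinear + alternating on E[233], so e_{233}(227*P + 92*Q, 118*P + 28*Q) = e_{233}(P,Q)^(227*28-92*118).
227*28 - 92*118 = -4500; reduced mod 233: det = 160, inverse 150.
Run Miller on y^2=x^3+13773379406388*x over F_{33367790431513}: ladder 11101001 (8 bits); e = f_P(D_Q)/f_Q(D_P).
So e_{233}(P',Q') = 32932494378825 + 4285921595161*t + 27519371190847*t^2 + 1535993096342*t^3.
(32932494378825 + 4285921595161*t + 27519371190847*t^2 + 1535993096342*t^3)^{150} mod (33367790431513,f) = 28064262955388 + 24984733915607*t + 3128856802629*t^2 + 2237034439099*t^3.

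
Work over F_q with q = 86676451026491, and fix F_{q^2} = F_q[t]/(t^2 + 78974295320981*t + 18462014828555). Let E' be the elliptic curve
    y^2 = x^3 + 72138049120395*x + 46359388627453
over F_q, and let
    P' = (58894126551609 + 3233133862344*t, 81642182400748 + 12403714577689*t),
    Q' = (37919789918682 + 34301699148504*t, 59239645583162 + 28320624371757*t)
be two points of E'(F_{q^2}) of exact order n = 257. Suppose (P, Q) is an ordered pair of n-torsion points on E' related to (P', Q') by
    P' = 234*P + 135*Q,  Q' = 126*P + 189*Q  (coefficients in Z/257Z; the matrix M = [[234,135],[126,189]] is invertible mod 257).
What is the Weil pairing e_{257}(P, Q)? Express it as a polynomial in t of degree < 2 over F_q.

e_{257}(aP+bQ,cP+dQ) = e_{257}(P,Q)^(ad-bc); with (a,b,c,d)=(234,135,126,189) this gives the det-257 law.
So e_{257}(P,Q) = e_{257}(P',Q')^{168}, since 231*168 = 1 mod 257.
Double-and-add over 100000001: 9-1 doublings, 2-1 additions; each step l_{T,T}/v_{2T} or l_{T,P'}/v at Q'+S for random S.
e_{257}(P',Q') = 85834232602047 + 63684075390764*t.
Thus e_{257}(P,Q) = 44385581100944 + 33322904791026*t.

44385581100944 + 33322904791026*t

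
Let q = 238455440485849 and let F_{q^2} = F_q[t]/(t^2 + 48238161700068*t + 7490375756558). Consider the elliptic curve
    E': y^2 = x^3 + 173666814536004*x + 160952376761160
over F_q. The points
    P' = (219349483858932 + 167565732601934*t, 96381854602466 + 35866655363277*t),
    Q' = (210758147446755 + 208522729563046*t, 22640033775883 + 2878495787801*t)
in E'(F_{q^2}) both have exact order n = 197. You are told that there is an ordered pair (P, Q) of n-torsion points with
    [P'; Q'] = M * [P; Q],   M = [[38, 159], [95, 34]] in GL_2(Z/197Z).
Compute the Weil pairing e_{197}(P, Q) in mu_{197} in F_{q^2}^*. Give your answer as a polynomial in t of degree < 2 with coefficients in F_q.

Under M = [[38,159],[95,34]] in GL_2(Z/197), e_{197}(P',Q') = e_{197}(P,Q)^(38*34-159*95 mod 197).
det(M) mod 197 = 174; its inverse in (Z/197)^* is 137 (check: 174*137 mod 197 = 1).
n = 197 = (11000101)_2 (8 bits, wt 4); accumulate f_{197,P'}(Q'+S)/f_{197,P'}(S) along the 7-step ladder.
So e_{197}(P',Q') = 231213816007537 + 146498629730169*t.
Finally e_{197}(P,Q) = 19980526445973 + 19239115982294*t.

19980526445973 + 19239115982294*t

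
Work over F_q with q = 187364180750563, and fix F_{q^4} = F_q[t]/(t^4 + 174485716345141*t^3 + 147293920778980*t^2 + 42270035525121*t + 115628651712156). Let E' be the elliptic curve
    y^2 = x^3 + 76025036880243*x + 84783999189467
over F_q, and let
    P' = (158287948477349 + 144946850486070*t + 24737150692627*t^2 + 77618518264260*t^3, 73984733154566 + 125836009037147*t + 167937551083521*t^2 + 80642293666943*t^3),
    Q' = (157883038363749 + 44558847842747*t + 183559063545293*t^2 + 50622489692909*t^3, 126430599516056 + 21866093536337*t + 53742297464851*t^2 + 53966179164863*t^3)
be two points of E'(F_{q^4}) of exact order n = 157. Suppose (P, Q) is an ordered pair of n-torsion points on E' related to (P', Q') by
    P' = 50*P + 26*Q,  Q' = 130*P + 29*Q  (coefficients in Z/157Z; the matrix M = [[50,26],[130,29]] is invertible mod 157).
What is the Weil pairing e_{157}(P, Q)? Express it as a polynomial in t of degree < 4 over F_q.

108470031270210 + 128493397340008*t + 184648738107731*t^2 + 108798514852521*t^3

Since e_{157}(P,P)=e_{157}(Q,Q)=1 and e_{157}(Q,P)=e_{157}(P,Q)^{-1}, expanding e_{157}(50*P + 26*Q,130*P + 29*Q) leaves e(P,Q)^det(M).
det M = 50*29 - 26*130 = -1930 = 111 (mod 157); 111^{-1} = 58 (mod 157).
Run Miller on y^2=x^3+76025036880243*x+84783999189467 over F_{187364180750563}: ladder 10011101 (8 bits); e = f_P(D_Q)/f_Q(D_P).
So e_{157}(P',Q') = 129947424827981 + 132981287754560*t + 114080880307116*t^2 + 128951080537810*t^3.
Finally e_{157}(P,Q) = 108470031270210 + 128493397340008*t + 184648738107731*t^2 + 108798514852521*t^3.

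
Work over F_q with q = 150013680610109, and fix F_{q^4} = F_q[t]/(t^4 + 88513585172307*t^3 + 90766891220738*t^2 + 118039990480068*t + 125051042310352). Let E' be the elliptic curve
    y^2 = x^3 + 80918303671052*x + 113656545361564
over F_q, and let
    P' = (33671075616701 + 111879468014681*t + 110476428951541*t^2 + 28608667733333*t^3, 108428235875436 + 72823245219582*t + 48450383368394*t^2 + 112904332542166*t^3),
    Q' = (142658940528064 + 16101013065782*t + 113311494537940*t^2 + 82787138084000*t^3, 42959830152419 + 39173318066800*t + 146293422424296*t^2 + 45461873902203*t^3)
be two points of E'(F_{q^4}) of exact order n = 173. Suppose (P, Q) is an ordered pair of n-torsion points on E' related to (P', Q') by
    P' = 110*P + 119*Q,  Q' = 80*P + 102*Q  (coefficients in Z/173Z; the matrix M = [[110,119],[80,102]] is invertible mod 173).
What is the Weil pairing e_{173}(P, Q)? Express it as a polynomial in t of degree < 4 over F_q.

Under M = [[110,119],[80,102]] in GL_2(Z/173), e_{173}(P',Q') = e_{173}(P,Q)^(110*102-119*80 mod 173).
det(M) mod 173 = 143; its inverse in (Z/173)^* is 98 (check: 143*98 mod 173 = 1).
Run Miller on y^2=x^3+80918303671052*x+113656545361564 over F_{150013680610109}: ladder 10101101 (8 bits); e = f_P(D_Q)/f_Q(D_P).
Miller gives e_{173}(P',Q') = 30911481016366 + 97438913249720*t + 51505036659015*t^2 + 4047456450771*t^3 in F_{150013680610109^4}.
(30911481016366 + 97438913249720*t + 51505036659015*t^2 + 4047456450771*t^3)^{98} mod (150013680610109,f) = 49895537022414 + 57654221543642*t + 33974509449088*t^2 + 110294633709686*t^3.

49895537022414 + 57654221543642*t + 33974509449088*t^2 + 110294633709686*t^3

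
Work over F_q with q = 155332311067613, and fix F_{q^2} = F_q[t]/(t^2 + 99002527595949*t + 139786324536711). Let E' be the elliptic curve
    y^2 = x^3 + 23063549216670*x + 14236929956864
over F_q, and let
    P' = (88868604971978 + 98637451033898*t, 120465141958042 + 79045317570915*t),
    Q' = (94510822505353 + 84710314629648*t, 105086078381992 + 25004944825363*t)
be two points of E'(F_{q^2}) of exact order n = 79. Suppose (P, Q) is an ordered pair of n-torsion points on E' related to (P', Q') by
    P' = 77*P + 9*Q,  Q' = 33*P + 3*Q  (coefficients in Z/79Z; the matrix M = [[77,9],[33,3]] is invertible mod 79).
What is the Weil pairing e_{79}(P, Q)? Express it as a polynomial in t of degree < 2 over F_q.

Under M = [[77,9],[33,3]] in GL_2(Z/79), e_{79}(P',Q') = e_{79}(P,Q)^(77*3-9*33 mod 79).
77*3 - 9*33 = -66; reduced mod 79: det = 13, inverse 73.
Build f_{79,P'} and f_{79,Q'} via the 7-bit ladder of 79=1001111_2; evaluate at shifted divisors; quotient in F_{155332311067613^2}.
So e_{79}(P',Q') = 126764221540538 + 93797366914683*t.
e_{79}(P,Q) = (126764221540538 + 93797366914683*t)^{73} = 132924291223726 + 136561436557407*t.

132924291223726 + 136561436557407*t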